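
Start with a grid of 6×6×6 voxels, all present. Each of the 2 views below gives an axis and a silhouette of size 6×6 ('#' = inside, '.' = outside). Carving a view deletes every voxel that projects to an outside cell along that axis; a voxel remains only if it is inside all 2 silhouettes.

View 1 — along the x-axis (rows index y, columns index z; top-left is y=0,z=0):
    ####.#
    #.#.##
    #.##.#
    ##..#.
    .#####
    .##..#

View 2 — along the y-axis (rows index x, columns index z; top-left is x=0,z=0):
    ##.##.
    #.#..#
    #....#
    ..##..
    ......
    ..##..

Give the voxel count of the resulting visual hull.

initial block: 6^3 = 216
V1 x: intersect with YZ mask (24 set) -- 144 left
V2 y: intersect with XZ mask (13 set) -- 53 left

voxel count = 53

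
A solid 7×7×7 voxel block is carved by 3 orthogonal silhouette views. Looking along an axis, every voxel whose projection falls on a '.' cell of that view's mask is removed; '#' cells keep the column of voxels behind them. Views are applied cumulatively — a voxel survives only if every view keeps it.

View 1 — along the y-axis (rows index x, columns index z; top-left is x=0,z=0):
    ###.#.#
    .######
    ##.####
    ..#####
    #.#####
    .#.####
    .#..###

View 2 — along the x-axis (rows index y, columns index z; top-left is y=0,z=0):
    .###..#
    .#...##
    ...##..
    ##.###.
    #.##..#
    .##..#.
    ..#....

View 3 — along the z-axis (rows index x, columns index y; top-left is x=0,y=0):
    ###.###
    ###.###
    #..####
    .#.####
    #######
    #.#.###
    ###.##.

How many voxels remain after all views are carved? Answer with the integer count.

|visual hull| = 88

before carving: 343 voxels (7×7×7)
  1. axis=1 (XZ plane), |mask|=37  ⇒  voxels=259
  2. axis=0 (YZ plane), |mask|=22  ⇒  voxels=115
  3. axis=2 (XY plane), |mask|=39  ⇒  voxels=88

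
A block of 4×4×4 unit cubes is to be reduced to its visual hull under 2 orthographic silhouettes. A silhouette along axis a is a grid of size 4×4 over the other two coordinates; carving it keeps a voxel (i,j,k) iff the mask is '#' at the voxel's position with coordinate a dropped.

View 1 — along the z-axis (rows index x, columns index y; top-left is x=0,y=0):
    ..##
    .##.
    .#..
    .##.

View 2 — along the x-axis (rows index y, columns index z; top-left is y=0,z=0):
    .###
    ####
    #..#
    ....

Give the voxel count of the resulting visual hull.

18 voxels

before carving: 64 voxels (4×4×4)
step 1: project along z, AND mask (7/16) → |grid| = 28
step 2: project along x, AND mask (9/16) → |grid| = 18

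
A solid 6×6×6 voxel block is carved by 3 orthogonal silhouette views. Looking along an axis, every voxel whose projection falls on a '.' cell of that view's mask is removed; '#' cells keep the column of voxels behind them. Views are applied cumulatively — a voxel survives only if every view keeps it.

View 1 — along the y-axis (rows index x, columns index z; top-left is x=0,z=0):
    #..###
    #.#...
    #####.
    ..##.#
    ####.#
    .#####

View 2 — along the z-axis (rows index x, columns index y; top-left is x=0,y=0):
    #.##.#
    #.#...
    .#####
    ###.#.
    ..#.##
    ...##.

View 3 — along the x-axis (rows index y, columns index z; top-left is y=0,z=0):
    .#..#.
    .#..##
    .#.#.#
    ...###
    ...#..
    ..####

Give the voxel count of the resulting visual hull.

start: 6×6×6 = 216 voxels
V1 y: intersect with XZ mask (24 set) -- 144 left
V2 z: intersect with XY mask (20 set) -- 82 left
V3 x: intersect with YZ mask (16 set) -- 34 left

|visual hull| = 34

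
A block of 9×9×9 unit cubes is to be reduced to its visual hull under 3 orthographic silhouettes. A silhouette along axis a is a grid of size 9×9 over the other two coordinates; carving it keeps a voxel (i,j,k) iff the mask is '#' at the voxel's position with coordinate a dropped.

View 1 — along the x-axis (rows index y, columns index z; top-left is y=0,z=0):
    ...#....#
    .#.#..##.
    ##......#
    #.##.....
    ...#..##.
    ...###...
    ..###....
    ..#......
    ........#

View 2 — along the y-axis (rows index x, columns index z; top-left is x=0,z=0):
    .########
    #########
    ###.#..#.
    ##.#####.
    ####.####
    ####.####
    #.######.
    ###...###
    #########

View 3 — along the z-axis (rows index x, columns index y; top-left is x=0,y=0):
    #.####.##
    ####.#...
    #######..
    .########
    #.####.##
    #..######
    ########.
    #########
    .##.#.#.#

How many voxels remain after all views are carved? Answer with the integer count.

full grid |V| = 729
  1. axis=0 (YZ plane), |mask|=23  ⇒  voxels=207
  2. axis=1 (XZ plane), |mask|=67  ⇒  voxels=169
  3. axis=2 (XY plane), |mask|=63  ⇒  voxels=130

130 voxels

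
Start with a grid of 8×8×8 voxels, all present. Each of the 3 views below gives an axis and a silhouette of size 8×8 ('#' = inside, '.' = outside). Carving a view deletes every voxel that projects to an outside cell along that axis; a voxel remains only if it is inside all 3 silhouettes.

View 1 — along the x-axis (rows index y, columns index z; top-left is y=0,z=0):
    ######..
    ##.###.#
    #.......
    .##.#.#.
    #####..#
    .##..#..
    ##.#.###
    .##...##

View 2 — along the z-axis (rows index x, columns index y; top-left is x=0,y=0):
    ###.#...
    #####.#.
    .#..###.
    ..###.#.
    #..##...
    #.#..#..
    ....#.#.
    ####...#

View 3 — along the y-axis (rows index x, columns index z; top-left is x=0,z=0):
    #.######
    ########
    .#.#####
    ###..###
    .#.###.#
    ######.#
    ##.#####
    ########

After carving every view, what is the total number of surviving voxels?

126 voxels

initial block: 8^3 = 512
carve view 1 (along x, YZ-mask fill 36/64): 288 voxels remain
carve view 2 (along z, XY-mask fill 31/64): 145 voxels remain
carve view 3 (along y, XZ-mask fill 54/64): 126 voxels remain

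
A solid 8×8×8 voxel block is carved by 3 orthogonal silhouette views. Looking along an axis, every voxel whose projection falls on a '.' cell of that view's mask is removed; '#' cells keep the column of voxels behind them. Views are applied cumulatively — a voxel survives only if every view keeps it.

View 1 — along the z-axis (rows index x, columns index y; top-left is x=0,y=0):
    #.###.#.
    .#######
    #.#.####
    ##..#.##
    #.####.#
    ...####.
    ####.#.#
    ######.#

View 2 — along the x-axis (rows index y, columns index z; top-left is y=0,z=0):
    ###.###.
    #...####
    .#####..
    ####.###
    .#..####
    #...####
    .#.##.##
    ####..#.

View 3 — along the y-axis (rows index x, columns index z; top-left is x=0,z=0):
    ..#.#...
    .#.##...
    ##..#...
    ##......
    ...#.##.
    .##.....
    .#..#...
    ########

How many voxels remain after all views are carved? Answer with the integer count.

|visual hull| = 104

start: 8×8×8 = 512 voxels
step 1: project along z, AND mask (46/64) → |grid| = 368
step 2: project along x, AND mask (43/64) → |grid| = 248
step 3: project along y, AND mask (25/64) → |grid| = 104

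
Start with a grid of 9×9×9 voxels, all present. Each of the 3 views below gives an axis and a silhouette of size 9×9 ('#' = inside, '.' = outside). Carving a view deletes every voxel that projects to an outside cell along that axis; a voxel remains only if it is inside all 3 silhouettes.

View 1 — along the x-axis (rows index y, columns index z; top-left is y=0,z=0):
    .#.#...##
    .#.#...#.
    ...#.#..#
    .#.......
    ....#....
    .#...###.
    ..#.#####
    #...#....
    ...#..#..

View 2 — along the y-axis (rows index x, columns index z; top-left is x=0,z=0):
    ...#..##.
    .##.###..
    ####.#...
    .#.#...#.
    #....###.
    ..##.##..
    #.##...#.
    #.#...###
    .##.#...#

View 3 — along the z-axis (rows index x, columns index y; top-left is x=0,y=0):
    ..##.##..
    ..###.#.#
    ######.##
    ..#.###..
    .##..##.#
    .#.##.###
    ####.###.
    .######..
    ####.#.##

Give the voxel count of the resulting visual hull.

initial block: 9^3 = 729
V1 x: intersect with YZ mask (26 set) -- 234 left
V2 y: intersect with XZ mask (37 set) -- 105 left
V3 z: intersect with XY mask (52 set) -- 67 left

voxel count = 67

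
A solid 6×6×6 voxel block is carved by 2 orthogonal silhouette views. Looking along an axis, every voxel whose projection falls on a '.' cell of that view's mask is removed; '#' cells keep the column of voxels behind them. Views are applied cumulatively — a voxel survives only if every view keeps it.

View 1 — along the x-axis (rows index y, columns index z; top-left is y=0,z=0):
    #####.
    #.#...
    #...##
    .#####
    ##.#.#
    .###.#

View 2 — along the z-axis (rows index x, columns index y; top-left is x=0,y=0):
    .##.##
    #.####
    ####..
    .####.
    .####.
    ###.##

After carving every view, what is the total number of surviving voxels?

before carving: 216 voxels (6×6×6)
step 1: project along x, AND mask (23/36) → |grid| = 138
step 2: project along z, AND mask (26/36) → |grid| = 95

|visual hull| = 95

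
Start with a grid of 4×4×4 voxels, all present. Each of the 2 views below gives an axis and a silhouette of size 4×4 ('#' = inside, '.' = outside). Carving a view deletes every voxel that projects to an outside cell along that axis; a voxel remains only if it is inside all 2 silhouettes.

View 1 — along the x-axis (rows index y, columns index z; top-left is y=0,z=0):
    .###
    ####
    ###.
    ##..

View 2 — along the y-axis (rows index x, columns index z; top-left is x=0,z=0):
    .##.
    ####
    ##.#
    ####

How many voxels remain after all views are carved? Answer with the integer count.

start: 4×4×4 = 64 voxels
V1 x: intersect with YZ mask (12 set) -- 48 left
V2 y: intersect with XZ mask (13 set) -- 40 left

remaining voxels: 40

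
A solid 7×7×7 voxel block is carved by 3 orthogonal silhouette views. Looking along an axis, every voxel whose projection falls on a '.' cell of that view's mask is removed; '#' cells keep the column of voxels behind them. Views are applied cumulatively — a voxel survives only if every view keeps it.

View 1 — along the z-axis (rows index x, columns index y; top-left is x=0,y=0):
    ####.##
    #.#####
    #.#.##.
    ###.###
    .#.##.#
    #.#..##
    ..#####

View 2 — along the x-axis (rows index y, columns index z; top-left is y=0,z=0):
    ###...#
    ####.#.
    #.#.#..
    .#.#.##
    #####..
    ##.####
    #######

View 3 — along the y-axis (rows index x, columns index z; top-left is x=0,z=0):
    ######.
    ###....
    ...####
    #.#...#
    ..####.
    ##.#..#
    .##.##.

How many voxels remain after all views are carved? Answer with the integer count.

before carving: 343 voxels (7×7×7)
after view 1 [z-axis, 35 of 49 cells solid] → remaining = 245
after view 2 [x-axis, 34 of 49 cells solid] → remaining = 172
after view 3 [y-axis, 28 of 49 cells solid] → remaining = 99

99 voxels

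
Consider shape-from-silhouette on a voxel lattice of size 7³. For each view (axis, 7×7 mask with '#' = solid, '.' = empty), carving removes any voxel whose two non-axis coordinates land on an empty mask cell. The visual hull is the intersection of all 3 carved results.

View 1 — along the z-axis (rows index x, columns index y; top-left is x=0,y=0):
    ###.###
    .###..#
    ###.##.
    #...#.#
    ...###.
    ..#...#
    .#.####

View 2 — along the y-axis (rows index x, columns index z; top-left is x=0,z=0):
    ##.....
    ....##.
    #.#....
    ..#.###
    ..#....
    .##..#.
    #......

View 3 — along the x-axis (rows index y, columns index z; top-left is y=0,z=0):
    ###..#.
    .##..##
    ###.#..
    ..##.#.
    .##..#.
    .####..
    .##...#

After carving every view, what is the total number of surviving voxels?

full grid |V| = 343
V1 z: intersect with XY mask (28 set) -- 196 left
V2 y: intersect with XZ mask (15 set) -- 56 left
V3 x: intersect with YZ mask (25 set) -- 31 left

|visual hull| = 31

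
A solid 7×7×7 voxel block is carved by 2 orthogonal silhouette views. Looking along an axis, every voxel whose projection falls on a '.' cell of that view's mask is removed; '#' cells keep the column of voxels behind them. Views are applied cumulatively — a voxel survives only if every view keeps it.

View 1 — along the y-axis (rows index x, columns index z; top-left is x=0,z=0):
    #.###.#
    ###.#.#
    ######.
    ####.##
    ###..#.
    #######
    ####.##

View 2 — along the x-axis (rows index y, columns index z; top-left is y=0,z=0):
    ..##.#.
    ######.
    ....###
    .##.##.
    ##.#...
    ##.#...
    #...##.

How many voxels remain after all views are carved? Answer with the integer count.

voxel count = 139

start: 7×7×7 = 343 voxels
step 1: project along y, AND mask (39/49) → |grid| = 273
step 2: project along x, AND mask (25/49) → |grid| = 139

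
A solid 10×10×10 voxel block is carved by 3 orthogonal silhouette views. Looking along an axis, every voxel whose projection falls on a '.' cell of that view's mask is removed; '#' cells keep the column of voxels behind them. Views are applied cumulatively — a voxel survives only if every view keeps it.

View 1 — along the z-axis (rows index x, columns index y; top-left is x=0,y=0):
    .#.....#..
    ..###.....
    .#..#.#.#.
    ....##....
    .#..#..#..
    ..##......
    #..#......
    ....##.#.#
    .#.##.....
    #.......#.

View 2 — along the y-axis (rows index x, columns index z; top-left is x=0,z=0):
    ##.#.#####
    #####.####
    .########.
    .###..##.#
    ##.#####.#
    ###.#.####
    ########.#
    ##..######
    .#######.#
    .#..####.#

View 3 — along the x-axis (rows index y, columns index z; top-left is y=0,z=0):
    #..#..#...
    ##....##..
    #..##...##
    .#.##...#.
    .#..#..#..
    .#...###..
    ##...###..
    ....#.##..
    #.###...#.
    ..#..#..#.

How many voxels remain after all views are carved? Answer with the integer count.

remaining voxels: 83

initial block: 10^3 = 1000
carve view 1 (along z, XY-mask fill 27/100): 270 voxels remain
carve view 2 (along y, XZ-mask fill 78/100): 213 voxels remain
carve view 3 (along x, YZ-mask fill 39/100): 83 voxels remain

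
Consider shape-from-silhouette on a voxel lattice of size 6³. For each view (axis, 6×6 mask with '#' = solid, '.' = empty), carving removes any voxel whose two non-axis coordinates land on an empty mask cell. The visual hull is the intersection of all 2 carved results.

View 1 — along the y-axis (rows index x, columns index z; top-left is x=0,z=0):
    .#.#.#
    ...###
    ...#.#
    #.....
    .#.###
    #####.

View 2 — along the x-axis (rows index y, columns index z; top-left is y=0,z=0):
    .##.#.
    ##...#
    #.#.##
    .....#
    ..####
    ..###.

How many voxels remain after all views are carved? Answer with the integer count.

full grid |V| = 216
after view 1 [y-axis, 18 of 36 cells solid] → remaining = 108
after view 2 [x-axis, 18 of 36 cells solid] → remaining = 52

voxel count = 52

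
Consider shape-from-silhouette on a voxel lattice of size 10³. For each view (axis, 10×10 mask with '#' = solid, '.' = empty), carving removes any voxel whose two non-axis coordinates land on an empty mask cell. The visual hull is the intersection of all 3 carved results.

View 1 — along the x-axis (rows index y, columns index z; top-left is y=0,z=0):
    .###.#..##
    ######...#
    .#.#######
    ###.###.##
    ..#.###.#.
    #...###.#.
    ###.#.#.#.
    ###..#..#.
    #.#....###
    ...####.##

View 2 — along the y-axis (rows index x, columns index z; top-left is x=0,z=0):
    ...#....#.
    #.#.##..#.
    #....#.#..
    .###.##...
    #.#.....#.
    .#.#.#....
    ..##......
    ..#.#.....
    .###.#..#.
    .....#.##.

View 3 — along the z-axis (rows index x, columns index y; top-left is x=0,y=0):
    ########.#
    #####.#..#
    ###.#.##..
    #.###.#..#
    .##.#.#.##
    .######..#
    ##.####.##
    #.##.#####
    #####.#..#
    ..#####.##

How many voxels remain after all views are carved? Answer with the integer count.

remaining voxels: 152

initial block: 10^3 = 1000
carve view 1 (along x, YZ-mask fill 61/100): 610 voxels remain
carve view 2 (along y, XZ-mask fill 33/100): 215 voxels remain
carve view 3 (along z, XY-mask fill 71/100): 152 voxels remain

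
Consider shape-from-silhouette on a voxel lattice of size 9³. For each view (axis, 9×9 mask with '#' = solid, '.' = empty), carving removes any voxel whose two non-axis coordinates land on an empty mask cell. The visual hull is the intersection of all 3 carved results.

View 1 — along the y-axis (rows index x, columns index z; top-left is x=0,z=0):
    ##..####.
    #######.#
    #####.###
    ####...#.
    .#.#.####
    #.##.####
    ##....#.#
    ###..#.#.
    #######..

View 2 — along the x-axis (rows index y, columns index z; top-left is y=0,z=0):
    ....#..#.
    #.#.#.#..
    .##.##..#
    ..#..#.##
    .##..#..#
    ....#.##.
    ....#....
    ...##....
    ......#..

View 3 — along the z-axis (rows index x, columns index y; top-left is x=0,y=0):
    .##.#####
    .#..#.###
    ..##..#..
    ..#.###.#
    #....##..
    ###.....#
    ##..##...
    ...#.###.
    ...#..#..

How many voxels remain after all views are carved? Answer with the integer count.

before carving: 729 voxels (9×9×9)
V1 y: intersect with XZ mask (56 set) -- 504 left
V2 x: intersect with YZ mask (26 set) -- 150 left
V3 z: intersect with XY mask (37 set) -- 62 left

voxel count = 62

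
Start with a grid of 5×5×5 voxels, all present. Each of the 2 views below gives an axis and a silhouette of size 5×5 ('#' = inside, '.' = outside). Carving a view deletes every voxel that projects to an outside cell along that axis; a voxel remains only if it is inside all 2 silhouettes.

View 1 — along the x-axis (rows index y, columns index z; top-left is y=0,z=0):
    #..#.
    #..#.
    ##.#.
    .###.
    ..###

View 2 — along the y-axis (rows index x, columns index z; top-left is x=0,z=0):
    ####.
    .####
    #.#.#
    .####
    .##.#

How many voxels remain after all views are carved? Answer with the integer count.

full grid |V| = 125
  1. axis=0 (YZ plane), |mask|=13  ⇒  voxels=65
  2. axis=1 (XZ plane), |mask|=18  ⇒  voxels=43

43 voxels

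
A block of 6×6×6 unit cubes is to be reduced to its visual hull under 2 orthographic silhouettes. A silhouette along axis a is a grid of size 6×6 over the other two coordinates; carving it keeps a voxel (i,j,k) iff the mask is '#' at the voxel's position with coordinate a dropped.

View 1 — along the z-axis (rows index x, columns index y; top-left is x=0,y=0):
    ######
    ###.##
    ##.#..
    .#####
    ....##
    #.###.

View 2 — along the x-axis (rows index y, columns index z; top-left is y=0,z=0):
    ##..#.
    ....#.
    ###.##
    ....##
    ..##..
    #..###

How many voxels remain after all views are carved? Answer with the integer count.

voxel count = 70

start: 6×6×6 = 216 voxels
  1. axis=2 (XY plane), |mask|=25  ⇒  voxels=150
  2. axis=0 (YZ plane), |mask|=17  ⇒  voxels=70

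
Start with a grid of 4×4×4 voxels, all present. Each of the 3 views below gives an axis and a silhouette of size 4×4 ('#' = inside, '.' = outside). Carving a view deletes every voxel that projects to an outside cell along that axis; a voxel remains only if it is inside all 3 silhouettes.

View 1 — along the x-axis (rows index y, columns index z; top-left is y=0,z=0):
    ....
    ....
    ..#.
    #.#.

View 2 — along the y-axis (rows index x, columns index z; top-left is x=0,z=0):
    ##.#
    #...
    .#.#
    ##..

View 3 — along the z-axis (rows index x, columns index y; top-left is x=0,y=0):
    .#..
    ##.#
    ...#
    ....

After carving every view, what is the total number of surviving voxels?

remaining voxels: 1

full grid |V| = 64
step 1: project along x, AND mask (3/16) → |grid| = 12
step 2: project along y, AND mask (8/16) → |grid| = 3
step 3: project along z, AND mask (5/16) → |grid| = 1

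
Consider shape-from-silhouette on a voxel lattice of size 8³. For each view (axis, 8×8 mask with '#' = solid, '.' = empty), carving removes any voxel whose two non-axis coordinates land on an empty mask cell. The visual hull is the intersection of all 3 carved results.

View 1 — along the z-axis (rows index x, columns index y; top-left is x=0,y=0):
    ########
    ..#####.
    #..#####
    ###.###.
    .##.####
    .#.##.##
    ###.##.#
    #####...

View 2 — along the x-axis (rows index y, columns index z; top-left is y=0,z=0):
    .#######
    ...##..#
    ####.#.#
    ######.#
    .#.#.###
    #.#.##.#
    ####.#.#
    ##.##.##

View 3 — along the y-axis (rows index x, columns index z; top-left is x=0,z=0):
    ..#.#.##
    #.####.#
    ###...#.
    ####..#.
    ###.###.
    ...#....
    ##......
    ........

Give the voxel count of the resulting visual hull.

before carving: 512 voxels (8×8×8)
after view 1 [z-axis, 47 of 64 cells solid] → remaining = 376
after view 2 [x-axis, 45 of 64 cells solid] → remaining = 260
after view 3 [y-axis, 28 of 64 cells solid] → remaining = 111

remaining voxels: 111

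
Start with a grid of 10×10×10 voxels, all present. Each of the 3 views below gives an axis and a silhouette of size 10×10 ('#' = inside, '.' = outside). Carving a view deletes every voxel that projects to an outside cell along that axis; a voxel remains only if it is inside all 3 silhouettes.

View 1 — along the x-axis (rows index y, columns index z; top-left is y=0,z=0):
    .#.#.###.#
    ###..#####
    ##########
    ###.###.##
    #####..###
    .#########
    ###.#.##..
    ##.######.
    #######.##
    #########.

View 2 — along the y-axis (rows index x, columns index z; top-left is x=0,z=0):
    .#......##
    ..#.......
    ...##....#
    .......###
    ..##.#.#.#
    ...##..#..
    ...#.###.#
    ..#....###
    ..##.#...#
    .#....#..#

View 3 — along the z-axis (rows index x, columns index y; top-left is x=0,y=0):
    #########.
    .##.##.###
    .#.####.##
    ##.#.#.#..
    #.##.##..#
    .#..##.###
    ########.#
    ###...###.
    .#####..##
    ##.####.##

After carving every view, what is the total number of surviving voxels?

voxel count = 191

initial block: 10^3 = 1000
V1 x: intersect with YZ mask (81 set) -- 810 left
V2 y: intersect with XZ mask (34 set) -- 265 left
V3 z: intersect with XY mask (70 set) -- 191 left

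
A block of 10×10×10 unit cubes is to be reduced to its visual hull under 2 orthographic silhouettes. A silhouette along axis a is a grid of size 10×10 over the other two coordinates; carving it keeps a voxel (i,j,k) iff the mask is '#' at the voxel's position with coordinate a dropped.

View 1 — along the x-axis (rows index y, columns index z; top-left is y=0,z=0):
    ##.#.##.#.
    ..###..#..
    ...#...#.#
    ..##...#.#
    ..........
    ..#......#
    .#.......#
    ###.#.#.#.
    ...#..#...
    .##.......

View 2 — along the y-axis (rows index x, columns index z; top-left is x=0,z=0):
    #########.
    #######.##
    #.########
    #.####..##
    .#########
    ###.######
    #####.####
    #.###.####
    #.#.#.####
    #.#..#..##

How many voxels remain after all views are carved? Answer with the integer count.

|visual hull| = 249

full grid |V| = 1000
V1 x: intersect with YZ mask (31 set) -- 310 left
V2 y: intersect with XZ mask (81 set) -- 249 left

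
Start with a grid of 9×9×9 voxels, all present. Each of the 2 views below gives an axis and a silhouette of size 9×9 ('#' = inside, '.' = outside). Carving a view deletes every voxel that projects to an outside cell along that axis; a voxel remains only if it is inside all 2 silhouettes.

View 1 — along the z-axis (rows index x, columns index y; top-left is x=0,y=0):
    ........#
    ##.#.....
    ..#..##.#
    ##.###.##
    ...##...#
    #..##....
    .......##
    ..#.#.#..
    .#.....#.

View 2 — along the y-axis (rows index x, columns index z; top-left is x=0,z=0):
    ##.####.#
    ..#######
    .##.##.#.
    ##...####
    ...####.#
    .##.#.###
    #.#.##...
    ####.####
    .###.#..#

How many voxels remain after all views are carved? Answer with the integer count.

start: 9×9×9 = 729 voxels
carve view 1 (along z, XY-mask fill 28/81): 252 voxels remain
carve view 2 (along y, XZ-mask fill 53/81): 165 voxels remain

165 voxels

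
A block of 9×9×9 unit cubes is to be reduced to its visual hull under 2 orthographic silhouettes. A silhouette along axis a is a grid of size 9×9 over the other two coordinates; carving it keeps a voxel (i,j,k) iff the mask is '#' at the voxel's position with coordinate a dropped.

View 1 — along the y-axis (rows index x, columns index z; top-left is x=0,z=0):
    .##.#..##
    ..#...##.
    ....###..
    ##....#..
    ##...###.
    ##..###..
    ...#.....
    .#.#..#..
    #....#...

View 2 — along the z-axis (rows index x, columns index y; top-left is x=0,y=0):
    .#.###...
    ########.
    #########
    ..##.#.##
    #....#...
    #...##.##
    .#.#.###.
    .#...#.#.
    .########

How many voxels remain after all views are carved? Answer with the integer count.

before carving: 729 voxels (9×9×9)
step 1: project along y, AND mask (30/81) → |grid| = 270
step 2: project along z, AND mask (49/81) → |grid| = 151

voxel count = 151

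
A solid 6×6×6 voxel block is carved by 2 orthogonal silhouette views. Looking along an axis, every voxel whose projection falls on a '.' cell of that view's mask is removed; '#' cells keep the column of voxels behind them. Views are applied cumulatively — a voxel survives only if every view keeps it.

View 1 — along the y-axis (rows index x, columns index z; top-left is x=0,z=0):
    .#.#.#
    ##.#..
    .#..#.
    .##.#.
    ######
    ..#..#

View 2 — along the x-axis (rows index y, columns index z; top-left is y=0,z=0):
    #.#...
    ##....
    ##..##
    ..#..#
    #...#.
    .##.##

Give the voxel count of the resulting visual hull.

voxel count = 50

full grid |V| = 216
step 1: project along y, AND mask (19/36) → |grid| = 114
step 2: project along x, AND mask (16/36) → |grid| = 50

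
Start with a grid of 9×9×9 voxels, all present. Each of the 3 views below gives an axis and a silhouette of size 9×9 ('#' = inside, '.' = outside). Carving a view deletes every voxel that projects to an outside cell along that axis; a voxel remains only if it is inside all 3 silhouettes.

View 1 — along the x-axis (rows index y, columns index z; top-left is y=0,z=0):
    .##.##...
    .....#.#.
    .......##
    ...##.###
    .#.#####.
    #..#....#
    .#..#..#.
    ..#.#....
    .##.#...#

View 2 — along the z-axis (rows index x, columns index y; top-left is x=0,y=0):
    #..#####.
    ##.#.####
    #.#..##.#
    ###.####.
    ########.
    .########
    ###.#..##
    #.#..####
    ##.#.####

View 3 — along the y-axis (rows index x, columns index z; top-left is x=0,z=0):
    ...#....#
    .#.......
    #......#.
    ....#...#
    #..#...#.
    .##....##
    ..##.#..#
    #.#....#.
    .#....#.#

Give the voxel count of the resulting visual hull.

|visual hull| = 62

start: 9×9×9 = 729 voxels
  1. axis=0 (YZ plane), |mask|=31  ⇒  voxels=279
  2. axis=2 (XY plane), |mask|=60  ⇒  voxels=199
  3. axis=1 (XZ plane), |mask|=24  ⇒  voxels=62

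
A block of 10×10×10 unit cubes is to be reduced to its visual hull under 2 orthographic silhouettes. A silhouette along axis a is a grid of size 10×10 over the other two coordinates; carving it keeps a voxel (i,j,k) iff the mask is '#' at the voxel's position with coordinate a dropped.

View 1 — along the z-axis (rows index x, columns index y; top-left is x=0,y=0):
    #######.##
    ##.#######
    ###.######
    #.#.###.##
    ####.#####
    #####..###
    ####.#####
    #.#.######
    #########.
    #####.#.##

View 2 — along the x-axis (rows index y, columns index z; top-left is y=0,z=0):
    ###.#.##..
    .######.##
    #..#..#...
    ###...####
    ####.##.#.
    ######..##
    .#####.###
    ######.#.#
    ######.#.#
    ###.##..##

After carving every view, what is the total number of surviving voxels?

voxel count = 591

initial block: 10^3 = 1000
  1. axis=2 (XY plane), |mask|=85  ⇒  voxels=850
  2. axis=0 (YZ plane), |mask|=70  ⇒  voxels=591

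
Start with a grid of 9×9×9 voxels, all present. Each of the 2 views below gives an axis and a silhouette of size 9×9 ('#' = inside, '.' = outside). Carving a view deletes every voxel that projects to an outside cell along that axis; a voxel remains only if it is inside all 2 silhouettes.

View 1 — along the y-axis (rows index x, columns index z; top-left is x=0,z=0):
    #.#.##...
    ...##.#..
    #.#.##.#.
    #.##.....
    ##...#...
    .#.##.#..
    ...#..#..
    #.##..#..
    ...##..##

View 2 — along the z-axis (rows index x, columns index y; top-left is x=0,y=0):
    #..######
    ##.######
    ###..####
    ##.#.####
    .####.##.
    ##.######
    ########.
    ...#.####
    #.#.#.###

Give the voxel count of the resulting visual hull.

218 voxels

full grid |V| = 729
step 1: project along y, AND mask (32/81) → |grid| = 288
step 2: project along z, AND mask (62/81) → |grid| = 218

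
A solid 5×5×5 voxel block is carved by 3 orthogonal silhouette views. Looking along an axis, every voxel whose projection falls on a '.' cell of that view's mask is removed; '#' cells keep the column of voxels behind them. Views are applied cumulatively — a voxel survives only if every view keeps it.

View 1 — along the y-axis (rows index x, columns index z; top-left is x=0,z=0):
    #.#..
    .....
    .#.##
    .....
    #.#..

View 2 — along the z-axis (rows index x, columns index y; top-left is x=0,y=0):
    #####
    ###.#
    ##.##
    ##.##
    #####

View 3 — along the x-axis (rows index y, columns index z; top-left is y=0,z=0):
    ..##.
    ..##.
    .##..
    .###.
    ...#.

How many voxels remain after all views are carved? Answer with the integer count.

remaining voxels: 13

start: 5×5×5 = 125 voxels
  1. axis=1 (XZ plane), |mask|=7  ⇒  voxels=35
  2. axis=2 (XY plane), |mask|=22  ⇒  voxels=32
  3. axis=0 (YZ plane), |mask|=10  ⇒  voxels=13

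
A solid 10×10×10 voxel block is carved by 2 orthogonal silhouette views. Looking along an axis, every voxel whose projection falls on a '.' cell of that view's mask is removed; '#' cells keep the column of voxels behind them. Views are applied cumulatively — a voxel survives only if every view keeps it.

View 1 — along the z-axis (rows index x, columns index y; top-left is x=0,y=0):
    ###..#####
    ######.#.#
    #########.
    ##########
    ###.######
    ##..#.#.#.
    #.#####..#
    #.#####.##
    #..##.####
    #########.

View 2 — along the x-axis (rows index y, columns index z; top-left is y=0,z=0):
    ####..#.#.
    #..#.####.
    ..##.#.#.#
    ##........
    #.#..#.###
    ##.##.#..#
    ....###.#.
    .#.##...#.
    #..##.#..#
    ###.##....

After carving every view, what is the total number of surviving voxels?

initial block: 10^3 = 1000
carve view 1 (along z, XY-mask fill 80/100): 800 voxels remain
carve view 2 (along x, YZ-mask fill 49/100): 397 voxels remain

|visual hull| = 397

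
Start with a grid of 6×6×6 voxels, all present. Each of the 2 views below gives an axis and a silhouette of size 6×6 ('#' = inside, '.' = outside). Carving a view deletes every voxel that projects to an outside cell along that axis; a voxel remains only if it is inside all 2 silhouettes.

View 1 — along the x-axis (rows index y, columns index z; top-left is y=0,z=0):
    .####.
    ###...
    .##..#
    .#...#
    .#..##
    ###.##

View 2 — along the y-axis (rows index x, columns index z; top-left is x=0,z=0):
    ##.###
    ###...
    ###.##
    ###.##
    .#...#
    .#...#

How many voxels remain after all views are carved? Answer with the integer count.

voxel count = 86

start: 6×6×6 = 216 voxels
  1. axis=0 (YZ plane), |mask|=20  ⇒  voxels=120
  2. axis=1 (XZ plane), |mask|=22  ⇒  voxels=86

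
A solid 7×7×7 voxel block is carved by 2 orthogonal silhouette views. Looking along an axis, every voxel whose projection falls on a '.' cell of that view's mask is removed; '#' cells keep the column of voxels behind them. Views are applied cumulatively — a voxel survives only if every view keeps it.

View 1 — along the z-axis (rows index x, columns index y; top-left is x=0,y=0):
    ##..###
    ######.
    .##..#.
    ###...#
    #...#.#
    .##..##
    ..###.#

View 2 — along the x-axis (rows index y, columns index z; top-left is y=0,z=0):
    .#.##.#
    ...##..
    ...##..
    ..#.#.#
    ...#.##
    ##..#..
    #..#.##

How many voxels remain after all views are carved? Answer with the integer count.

full grid |V| = 343
[1] z-view keeps 29 columns → grid now 203
[2] x-view keeps 21 columns → grid now 86

remaining voxels: 86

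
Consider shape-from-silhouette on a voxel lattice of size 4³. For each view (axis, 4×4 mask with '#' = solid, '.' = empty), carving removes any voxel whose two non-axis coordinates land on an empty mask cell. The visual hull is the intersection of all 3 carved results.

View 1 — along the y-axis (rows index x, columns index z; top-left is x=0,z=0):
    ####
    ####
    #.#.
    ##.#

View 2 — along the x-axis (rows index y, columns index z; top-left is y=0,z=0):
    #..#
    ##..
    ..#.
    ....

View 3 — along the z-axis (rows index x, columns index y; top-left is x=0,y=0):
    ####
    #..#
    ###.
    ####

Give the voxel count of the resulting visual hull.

initial block: 4^3 = 64
V1 y: intersect with XZ mask (13 set) -- 52 left
V2 x: intersect with YZ mask (5 set) -- 17 left
V3 z: intersect with XY mask (13 set) -- 14 left

voxel count = 14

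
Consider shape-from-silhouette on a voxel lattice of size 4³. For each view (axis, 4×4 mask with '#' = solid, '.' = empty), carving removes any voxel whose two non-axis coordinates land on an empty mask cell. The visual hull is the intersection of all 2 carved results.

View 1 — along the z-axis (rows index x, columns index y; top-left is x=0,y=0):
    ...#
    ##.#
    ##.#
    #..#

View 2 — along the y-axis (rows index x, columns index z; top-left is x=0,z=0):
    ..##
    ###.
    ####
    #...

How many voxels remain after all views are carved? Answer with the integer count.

before carving: 64 voxels (4×4×4)
[1] z-view keeps 9 columns → grid now 36
[2] y-view keeps 10 columns → grid now 25

|visual hull| = 25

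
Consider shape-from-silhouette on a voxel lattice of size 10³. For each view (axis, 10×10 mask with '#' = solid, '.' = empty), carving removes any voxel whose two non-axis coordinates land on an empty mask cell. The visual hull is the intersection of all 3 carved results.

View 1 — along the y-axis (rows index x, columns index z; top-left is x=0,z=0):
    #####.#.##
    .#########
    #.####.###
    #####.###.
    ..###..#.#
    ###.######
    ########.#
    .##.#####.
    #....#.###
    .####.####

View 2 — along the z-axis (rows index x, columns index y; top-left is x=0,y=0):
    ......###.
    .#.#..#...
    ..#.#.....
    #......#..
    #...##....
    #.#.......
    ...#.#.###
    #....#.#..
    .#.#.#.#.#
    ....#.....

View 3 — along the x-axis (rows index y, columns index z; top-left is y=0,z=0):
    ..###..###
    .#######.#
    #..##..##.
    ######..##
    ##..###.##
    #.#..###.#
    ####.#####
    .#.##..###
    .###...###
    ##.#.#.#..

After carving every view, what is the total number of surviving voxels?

141 voxels

full grid |V| = 1000
step 1: project along y, AND mask (76/100) → |grid| = 760
step 2: project along z, AND mask (29/100) → |grid| = 215
step 3: project along x, AND mask (66/100) → |grid| = 141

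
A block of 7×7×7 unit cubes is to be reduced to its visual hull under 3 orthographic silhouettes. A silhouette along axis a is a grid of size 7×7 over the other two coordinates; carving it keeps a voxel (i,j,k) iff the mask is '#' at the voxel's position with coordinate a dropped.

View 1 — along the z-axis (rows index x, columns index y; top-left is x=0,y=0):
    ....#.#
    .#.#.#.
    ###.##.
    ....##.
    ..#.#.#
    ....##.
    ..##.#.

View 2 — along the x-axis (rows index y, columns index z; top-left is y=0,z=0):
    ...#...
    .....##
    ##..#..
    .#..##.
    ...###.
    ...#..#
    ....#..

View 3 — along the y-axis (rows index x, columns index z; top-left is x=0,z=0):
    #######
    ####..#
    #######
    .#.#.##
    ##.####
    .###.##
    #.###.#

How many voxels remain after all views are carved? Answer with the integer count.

initial block: 7^3 = 343
carve view 1 (along z, XY-mask fill 20/49): 140 voxels remain
carve view 2 (along x, YZ-mask fill 15/49): 47 voxels remain
carve view 3 (along y, XZ-mask fill 39/49): 39 voxels remain

39 voxels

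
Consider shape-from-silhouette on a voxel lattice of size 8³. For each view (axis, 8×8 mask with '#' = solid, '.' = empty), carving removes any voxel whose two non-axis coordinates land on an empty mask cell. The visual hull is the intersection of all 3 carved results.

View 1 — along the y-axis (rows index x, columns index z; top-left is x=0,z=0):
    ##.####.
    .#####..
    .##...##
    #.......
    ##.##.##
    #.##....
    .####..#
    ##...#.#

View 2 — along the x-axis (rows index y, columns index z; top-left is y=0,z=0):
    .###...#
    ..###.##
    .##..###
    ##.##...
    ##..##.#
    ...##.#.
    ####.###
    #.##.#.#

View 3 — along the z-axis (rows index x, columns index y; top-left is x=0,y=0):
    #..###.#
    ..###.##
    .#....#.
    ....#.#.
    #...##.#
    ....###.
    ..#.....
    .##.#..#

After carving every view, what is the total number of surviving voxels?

full grid |V| = 512
after view 1 [y-axis, 34 of 64 cells solid] → remaining = 272
after view 2 [x-axis, 38 of 64 cells solid] → remaining = 164
after view 3 [z-axis, 26 of 64 cells solid] → remaining = 73

remaining voxels: 73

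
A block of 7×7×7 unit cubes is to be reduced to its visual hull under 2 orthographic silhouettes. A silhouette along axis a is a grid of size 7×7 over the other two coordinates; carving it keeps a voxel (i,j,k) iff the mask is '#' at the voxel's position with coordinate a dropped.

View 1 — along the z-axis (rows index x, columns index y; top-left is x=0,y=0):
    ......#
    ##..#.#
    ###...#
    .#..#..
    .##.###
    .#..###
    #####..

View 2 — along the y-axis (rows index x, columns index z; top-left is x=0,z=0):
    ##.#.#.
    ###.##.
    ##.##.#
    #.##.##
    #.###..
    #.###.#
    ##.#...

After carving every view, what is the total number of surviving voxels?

remaining voxels: 109

full grid |V| = 343
V1 z: intersect with XY mask (25 set) -- 175 left
V2 y: intersect with XZ mask (31 set) -- 109 left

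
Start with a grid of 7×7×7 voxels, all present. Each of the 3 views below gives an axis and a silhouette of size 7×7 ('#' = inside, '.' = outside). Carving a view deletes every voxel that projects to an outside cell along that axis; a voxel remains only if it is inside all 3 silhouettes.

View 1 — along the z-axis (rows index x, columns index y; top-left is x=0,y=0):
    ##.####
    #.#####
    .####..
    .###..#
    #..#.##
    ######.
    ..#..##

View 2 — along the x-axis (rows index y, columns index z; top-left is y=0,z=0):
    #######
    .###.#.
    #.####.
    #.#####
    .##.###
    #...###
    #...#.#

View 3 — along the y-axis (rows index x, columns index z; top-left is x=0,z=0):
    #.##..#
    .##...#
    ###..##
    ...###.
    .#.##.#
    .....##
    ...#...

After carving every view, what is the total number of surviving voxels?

start: 7×7×7 = 343 voxels
after view 1 [z-axis, 33 of 49 cells solid] → remaining = 231
after view 2 [x-axis, 34 of 49 cells solid] → remaining = 160
after view 3 [y-axis, 22 of 49 cells solid] → remaining = 72

72 voxels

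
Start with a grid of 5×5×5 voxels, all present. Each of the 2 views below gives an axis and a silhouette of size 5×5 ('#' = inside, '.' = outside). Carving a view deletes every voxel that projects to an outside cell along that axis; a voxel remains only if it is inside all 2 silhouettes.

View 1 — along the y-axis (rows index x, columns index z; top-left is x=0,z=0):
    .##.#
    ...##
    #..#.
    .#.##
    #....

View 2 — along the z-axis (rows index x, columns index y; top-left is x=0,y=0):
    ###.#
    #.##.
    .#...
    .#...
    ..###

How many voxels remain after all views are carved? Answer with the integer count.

before carving: 125 voxels (5×5×5)
step 1: project along y, AND mask (11/25) → |grid| = 55
step 2: project along z, AND mask (12/25) → |grid| = 26

remaining voxels: 26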